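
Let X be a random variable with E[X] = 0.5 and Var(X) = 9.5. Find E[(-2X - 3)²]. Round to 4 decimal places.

54.0000

E[-2X - 3] = -2·0.5 − 3 = -4
Var(-2X - 3) = (-2)²·9.5 = 38
E[(-2X - 3)²] = Var((-2X - 3)) + (E[(-2X - 3)])² = 38 + (-4)² = 54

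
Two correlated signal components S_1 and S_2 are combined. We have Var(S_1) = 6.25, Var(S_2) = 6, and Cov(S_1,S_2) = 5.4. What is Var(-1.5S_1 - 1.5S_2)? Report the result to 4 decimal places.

Var(-1.5S_1 - 1.5S_2) = (-1.5)²·Var(S_1) + (-1.5)²·Var(S_2) + 2·(-1.5)·(-1.5)·Cov(S_1,S_2)
= 2.25·6.25 + 2.25·6 + 4.5·5.4 = 51.8625

51.8625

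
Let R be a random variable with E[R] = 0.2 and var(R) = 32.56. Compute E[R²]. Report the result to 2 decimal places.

E[R²] = var(R) + (E[R])² = 32.56 + (0.2)² = 32.6

32.60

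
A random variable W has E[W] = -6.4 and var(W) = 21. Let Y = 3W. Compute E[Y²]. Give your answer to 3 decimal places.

E[3W] = 3·-6.4 = -19.2
var(3W) = (3)²·21 = 189
E[Y²] = var(Y) + (E[Y])² = 189 + (-19.2)² = 557.64

557.640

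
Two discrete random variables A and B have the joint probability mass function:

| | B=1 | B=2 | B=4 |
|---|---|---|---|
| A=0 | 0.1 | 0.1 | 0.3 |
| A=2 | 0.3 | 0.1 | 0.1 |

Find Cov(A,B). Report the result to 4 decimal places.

-0.6000

E[A] = 1,  E[B] = 2.4
E[AB] = 1.8
Cov(A,B) = E[AB] − E[A]E[B] = 1.8 − (1)(2.4) = -0.6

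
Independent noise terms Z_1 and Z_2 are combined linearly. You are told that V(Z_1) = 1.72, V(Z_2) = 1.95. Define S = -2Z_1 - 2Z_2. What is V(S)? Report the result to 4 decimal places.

By independence, V(S) = (-2)²V(Z_1) + (-2)²V(Z_2)
= (-2)²·1.72 + (-2)²·1.95 = 14.68

14.6800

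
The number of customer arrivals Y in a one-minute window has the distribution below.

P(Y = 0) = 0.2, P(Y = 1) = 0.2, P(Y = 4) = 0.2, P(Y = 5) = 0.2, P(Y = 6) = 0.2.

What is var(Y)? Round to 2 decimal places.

5.36

E[Y] = (0)(0.2) + (1)(0.2) + (4)(0.2) + (5)(0.2) + (6)(0.2) = 3.2
E[Y²] = (0)²(0.2) + (1)²(0.2) + (4)²(0.2) + (5)²(0.2) + (6)²(0.2) = 15.6
var(Y) = E[Y²] − (E[Y])² = 15.6 − (3.2)² = 5.36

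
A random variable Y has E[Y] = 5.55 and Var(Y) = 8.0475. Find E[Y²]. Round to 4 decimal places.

38.8500

E[Y²] = Var(Y) + (E[Y])² = 8.0475 + (5.55)² = 38.85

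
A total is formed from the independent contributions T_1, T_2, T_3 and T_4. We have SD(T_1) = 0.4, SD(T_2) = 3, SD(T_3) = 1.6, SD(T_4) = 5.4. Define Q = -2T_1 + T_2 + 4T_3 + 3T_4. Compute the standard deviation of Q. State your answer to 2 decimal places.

V(T_1) = 0.16, V(T_2) = 9, V(T_3) = 2.56, V(T_4) = 29.16
By independence, V(Q) = (-2)²V(T_1) + (1)²V(T_2) + (4)²V(T_3) + (3)²V(T_4)
= (-2)²·0.16 + (1)²·9 + (4)²·2.56 + (3)²·29.16 = 313.04
SD(Q) = √313.04 ≈ 17.69

17.69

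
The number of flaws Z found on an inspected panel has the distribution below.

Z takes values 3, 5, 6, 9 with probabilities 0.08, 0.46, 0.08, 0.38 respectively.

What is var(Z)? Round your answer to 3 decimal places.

4.406

E[Z] = (3)(0.08) + (5)(0.46) + (6)(0.08) + (9)(0.38) = 6.44
E[Z²] = (3)²(0.08) + (5)²(0.46) + (6)²(0.08) + (9)²(0.38) = 45.88
var(Z) = E[Z²] − (E[Z])² = 45.88 − (6.44)² = 4.4064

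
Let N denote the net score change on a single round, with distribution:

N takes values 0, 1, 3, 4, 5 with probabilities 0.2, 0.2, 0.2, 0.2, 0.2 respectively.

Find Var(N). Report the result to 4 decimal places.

E[N] = (0)(0.2) + (1)(0.2) + (3)(0.2) + (4)(0.2) + (5)(0.2) = 2.6
E[N²] = (0)²(0.2) + (1)²(0.2) + (3)²(0.2) + (4)²(0.2) + (5)²(0.2) = 10.2
Var(N) = E[N²] − (E[N])² = 10.2 − (2.6)² = 3.44

3.4400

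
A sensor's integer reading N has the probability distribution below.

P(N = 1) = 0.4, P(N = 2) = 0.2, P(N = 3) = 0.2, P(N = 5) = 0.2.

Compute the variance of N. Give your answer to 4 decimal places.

E[N] = (1)(0.4) + (2)(0.2) + (3)(0.2) + (5)(0.2) = 2.4
E[N²] = (1)²(0.4) + (2)²(0.2) + (3)²(0.2) + (5)²(0.2) = 8
Var(N) = E[N²] − (E[N])² = 8 − (2.4)² = 2.24

2.2400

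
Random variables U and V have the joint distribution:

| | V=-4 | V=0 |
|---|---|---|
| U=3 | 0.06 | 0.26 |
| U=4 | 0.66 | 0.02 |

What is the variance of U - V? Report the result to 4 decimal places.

4.8064

E[U] = 3.68,  E[V] = -2.88,  E[UV] = -11.28
Var(U) = 13.76 − (3.68)² = 0.2176;  Var(V) = 11.52 − (-2.88)² = 3.2256
Cov(U,V) = -11.28 − (3.68)(-2.88) = -0.6816
Var(U - V) = (1)²·0.2176 + (-1)²·3.2256 + 2·(1)·(-1)·-0.6816 = 4.8064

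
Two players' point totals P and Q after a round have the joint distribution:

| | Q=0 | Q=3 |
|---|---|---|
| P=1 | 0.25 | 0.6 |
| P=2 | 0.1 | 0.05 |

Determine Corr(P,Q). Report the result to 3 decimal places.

-0.279

E[P] = 1.15,  E[Q] = 1.95
E[PQ] = 2.1
Cov(P,Q) = E[PQ] − E[P]E[Q] = 2.1 − (1.15)(1.95) = -0.1425
Var(P) = 0.1275,  Var(Q) = 2.0475
ρ = -0.1425 / √(0.1275·2.0475) ≈ -0.279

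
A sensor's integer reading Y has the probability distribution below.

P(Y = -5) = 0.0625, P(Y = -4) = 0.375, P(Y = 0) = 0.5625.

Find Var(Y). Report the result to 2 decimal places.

E[Y] = (-5)(0.0625) + (-4)(0.375) + (0)(0.5625) = -1.8125
E[Y²] = (-5)²(0.0625) + (-4)²(0.375) + (0)²(0.5625) = 7.5625
Var(Y) = E[Y²] − (E[Y])² = 7.5625 − (-1.8125)² = 4.27734375

4.28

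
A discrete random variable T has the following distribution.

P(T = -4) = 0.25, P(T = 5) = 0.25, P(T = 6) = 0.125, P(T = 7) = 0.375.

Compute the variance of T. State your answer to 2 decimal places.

E[T] = (-4)(0.25) + (5)(0.25) + (6)(0.125) + (7)(0.375) = 3.625
E[T²] = (-4)²(0.25) + (5)²(0.25) + (6)²(0.125) + (7)²(0.375) = 33.125
V(T) = E[T²] − (E[T])² = 33.125 − (3.625)² = 19.984375

19.98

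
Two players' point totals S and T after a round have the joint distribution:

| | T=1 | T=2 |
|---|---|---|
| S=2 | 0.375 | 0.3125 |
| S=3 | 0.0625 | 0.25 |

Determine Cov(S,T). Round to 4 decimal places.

E[S] = 2.3125,  E[T] = 1.5625
E[ST] = 3.6875
Cov(S,T) = E[ST] − E[S]E[T] = 3.6875 − (2.3125)(1.5625) = 0.07421875

0.0742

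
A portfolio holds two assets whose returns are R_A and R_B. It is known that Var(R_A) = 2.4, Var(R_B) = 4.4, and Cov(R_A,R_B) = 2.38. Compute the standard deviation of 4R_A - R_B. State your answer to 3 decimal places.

4.874

Var(4R_A - R_B) = (4)²·Var(R_A) + (-1)²·Var(R_B) + 2·(4)·(-1)·Cov(R_A,R_B)
= 16·2.4 + 1·4.4 + -8·2.38 = 23.76
SD(4R_A - R_B) = √23.76 ≈ 4.874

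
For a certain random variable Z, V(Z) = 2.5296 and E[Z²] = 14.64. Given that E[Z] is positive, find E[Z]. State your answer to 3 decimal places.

(E[Z])² = E[Z²] − V(Z) = 14.64 − 2.5296 = 12.1104
E[Z] = √12.1104 = 3.48

3.480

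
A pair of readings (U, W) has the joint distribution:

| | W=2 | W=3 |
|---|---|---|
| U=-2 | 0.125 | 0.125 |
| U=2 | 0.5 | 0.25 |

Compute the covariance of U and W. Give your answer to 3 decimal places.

-0.125

E[U] = 1,  E[W] = 2.375
E[UW] = 2.25
cov(U,W) = E[UW] − E[U]E[W] = 2.25 − (1)(2.375) = -0.125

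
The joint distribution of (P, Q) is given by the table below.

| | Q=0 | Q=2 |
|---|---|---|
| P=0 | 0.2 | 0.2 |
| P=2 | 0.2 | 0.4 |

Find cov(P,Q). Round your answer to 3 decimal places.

E[P] = 1.2,  E[Q] = 1.2
E[PQ] = 1.6
cov(P,Q) = E[PQ] − E[P]E[Q] = 1.6 − (1.2)(1.2) = 0.16

0.160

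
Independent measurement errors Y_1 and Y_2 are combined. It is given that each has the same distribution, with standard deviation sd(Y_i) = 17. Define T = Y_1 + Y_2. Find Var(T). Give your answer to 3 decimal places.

578.000

Var(Y_i) = (17)² = 289
By independence, Var(T) = (1)²Var(Y_1) + (1)²Var(Y_2)
= (1)²·289 + (1)²·289 = 578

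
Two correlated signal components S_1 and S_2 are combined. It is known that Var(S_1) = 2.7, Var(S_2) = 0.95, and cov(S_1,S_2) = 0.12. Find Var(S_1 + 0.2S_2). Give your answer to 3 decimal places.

Var(S_1 + 0.2S_2) = (1)²·Var(S_1) + (0.2)²·Var(S_2) + 2·(1)·(0.2)·cov(S_1,S_2)
= 1·2.7 + 0.04·0.95 + 0.4·0.12 = 2.786

2.786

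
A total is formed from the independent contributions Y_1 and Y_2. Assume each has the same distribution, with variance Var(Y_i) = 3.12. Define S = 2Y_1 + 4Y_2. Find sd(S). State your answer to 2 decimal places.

7.90

By independence, Var(S) = (2)²Var(Y_1) + (4)²Var(Y_2)
= (2)²·3.12 + (4)²·3.12 = 62.4
sd(S) = √62.4 ≈ 7.90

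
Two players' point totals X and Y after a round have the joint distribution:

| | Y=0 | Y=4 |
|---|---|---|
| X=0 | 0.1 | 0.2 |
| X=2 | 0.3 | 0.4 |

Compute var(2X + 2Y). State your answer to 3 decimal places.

E[X] = 1.4,  E[Y] = 2.4,  E[XY] = 3.2
var(X) = 2.8 − (1.4)² = 0.84;  var(Y) = 9.6 − (2.4)² = 3.84
Cov(X,Y) = 3.2 − (1.4)(2.4) = -0.16
var(2X + 2Y) = (2)²·0.84 + (2)²·3.84 + 2·(2)·(2)·-0.16 = 17.44

17.440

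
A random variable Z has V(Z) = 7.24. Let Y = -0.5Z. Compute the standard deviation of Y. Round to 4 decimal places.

V(-0.5Z) = (-0.5)²·7.24 = 1.81
sd(Y) = √1.81 ≈ 1.3454

1.3454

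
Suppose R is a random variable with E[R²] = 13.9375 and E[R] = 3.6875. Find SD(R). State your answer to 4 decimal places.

0.5830

Var(R) = 13.9375 − (3.6875)² = 0.33984375
SD(R) = √0.33984375 ≈ 0.5830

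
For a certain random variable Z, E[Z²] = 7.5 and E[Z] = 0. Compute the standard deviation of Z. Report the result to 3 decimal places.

Var(Z) = 7.5 − (0)² = 7.5
sd(Z) = √7.5 ≈ 2.739

2.739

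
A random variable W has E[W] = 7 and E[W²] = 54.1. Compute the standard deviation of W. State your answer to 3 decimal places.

2.258

Var(W) = 54.1 − (7)² = 5.1
SD(W) = √5.1 ≈ 2.258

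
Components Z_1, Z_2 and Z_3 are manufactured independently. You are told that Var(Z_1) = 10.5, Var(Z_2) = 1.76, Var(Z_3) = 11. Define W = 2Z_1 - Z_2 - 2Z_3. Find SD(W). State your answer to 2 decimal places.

9.37

By independence, Var(W) = (2)²Var(Z_1) + (-1)²Var(Z_2) + (-2)²Var(Z_3)
= (2)²·10.5 + (-1)²·1.76 + (-2)²·11 = 87.76
SD(W) = √87.76 ≈ 9.37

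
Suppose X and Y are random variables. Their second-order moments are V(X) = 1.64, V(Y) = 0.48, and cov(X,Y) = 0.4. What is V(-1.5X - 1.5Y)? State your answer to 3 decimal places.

6.570

V(-1.5X - 1.5Y) = (-1.5)²·V(X) + (-1.5)²·V(Y) + 2·(-1.5)·(-1.5)·cov(X,Y)
= 2.25·1.64 + 2.25·0.48 + 4.5·0.4 = 6.57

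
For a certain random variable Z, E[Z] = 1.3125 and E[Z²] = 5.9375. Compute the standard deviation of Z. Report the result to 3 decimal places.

V(Z) = 5.9375 − (1.3125)² = 4.21484375
SD(Z) = √4.21484375 ≈ 2.053

2.053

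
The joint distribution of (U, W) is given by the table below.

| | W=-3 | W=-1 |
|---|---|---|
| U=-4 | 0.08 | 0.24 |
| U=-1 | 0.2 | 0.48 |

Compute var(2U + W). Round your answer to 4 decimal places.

E[U] = -1.96,  E[W] = -1.56,  E[UW] = 3
var(U) = 5.8 − (-1.96)² = 1.9584;  var(W) = 3.24 − (-1.56)² = 0.8064
cov(U,W) = 3 − (-1.96)(-1.56) = -0.0576
var(2U + W) = (2)²·1.9584 + (1)²·0.8064 + 2·(2)·(1)·-0.0576 = 8.4096

8.4096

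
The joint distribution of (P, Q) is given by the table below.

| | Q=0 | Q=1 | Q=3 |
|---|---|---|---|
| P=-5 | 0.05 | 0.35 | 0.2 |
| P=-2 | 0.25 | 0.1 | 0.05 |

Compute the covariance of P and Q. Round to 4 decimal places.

-0.6900

E[P] = -3.8,  E[Q] = 1.2
E[PQ] = -5.25
Cov(P,Q) = E[PQ] − E[P]E[Q] = -5.25 − (-3.8)(1.2) = -0.69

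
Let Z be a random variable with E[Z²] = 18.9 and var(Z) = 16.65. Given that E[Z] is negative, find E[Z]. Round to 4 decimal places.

(E[Z])² = E[Z²] − var(Z) = 18.9 − 16.65 = 2.25
E[Z] = −√2.25 = -1.5

-1.5000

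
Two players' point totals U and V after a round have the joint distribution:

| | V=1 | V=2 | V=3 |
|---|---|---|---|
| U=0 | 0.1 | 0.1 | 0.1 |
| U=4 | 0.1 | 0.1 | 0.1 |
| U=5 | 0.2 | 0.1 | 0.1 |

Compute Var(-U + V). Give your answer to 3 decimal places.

5.610

E[U] = 3.2,  E[V] = 1.9,  E[UV] = 5.9
Var(U) = 14.8 − (3.2)² = 4.56;  Var(V) = 4.3 − (1.9)² = 0.69
Cov(U,V) = 5.9 − (3.2)(1.9) = -0.18
Var(-U + V) = (-1)²·4.56 + (1)²·0.69 + 2·(-1)·(1)·-0.18 = 5.61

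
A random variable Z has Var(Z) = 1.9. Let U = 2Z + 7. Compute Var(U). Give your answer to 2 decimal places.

Var(2Z + 7) = (2)²·Var(Z) = 4·1.9 = 7.6

7.60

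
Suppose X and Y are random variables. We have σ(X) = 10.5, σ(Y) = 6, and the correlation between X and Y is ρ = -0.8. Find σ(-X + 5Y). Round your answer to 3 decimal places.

Var(X) = (10.5)² = 110.25;  Var(Y) = (6)² = 36
Cov(X,Y) = ρ·σ(X)·σ(Y) = -0.8·10.5·6 = -50.4
Var(-X + 5Y) = (-1)²·Var(X) + (5)²·Var(Y) + 2·(-1)·(5)·Cov(X,Y)
= 1·110.25 + 25·36 + -10·-50.4 = 1514.25
σ(-X + 5Y) = √1514.25 ≈ 38.913

38.913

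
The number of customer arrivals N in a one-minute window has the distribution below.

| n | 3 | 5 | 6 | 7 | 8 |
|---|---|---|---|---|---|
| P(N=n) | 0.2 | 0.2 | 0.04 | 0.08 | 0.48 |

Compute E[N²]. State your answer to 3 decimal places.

42.880

E[N²] = (3)²(0.2) + (5)²(0.2) + (6)²(0.04) + (7)²(0.08) + (8)²(0.48) = 42.88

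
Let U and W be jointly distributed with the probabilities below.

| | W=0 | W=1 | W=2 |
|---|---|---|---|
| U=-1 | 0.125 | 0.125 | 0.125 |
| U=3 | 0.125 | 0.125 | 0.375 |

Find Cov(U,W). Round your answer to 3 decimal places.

0.375

E[U] = 1.5,  E[W] = 1.25
E[UW] = 2.25
Cov(U,W) = E[UW] − E[U]E[W] = 2.25 − (1.5)(1.25) = 0.375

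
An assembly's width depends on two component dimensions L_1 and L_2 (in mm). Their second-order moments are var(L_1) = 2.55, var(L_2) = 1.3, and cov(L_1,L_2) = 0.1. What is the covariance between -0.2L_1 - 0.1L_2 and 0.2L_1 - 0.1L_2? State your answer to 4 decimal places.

cov(-0.2L_1 - 0.1L_2, 0.2L_1 - 0.1L_2) = (-0.2)(0.2)var(L_1) + (-0.1)(-0.1)var(L_2) + [(-0.2)(-0.1) + (-0.1)(0.2)]cov(L_1,L_2)
= -0.04·2.55 + 0.01·1.3 + 0·0.1 = -0.089

-0.0890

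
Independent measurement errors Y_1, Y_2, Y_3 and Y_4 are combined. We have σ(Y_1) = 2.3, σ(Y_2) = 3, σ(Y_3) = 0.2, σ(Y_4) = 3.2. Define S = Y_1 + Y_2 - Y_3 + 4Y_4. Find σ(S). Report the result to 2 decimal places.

13.35

Var(Y_1) = 5.29, Var(Y_2) = 9, Var(Y_3) = 0.04, Var(Y_4) = 10.24
By independence, Var(S) = (1)²Var(Y_1) + (1)²Var(Y_2) + (-1)²Var(Y_3) + (4)²Var(Y_4)
= (1)²·5.29 + (1)²·9 + (-1)²·0.04 + (4)²·10.24 = 178.17
σ(S) = √178.17 ≈ 13.35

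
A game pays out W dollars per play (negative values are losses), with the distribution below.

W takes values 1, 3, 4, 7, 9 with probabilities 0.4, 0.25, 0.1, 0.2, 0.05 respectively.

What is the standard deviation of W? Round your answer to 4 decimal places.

2.5573

E[W] = (1)(0.4) + (3)(0.25) + (4)(0.1) + (7)(0.2) + (9)(0.05) = 3.4
E[W²] = (1)²(0.4) + (3)²(0.25) + (4)²(0.1) + (7)²(0.2) + (9)²(0.05) = 18.1
V(W) = E[W²] − (E[W])² = 18.1 − (3.4)² = 6.54
SD(W) = √6.54 ≈ 2.5573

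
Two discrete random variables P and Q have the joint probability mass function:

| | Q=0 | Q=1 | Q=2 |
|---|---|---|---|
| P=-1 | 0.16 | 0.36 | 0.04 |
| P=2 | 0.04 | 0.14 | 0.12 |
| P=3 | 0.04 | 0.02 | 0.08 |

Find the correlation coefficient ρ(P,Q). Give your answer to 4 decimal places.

E[P] = 0.46,  E[Q] = 1
E[PQ] = 0.86
cov(P,Q) = E[PQ] − E[P]E[Q] = 0.86 − (0.46)(1) = 0.4
Var(P) = 2.8084,  Var(Q) = 0.48
ρ = 0.4 / √(2.8084·0.48) ≈ 0.3445

0.3445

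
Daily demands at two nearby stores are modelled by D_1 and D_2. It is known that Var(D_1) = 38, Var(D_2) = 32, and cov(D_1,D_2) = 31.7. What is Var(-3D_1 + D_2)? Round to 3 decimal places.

Var(-3D_1 + D_2) = (-3)²·Var(D_1) + (1)²·Var(D_2) + 2·(-3)·(1)·cov(D_1,D_2)
= 9·38 + 1·32 + -6·31.7 = 183.8

183.800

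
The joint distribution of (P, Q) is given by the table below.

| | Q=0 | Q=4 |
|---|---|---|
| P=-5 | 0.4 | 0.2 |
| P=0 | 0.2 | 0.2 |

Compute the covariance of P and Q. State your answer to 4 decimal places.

0.8000

E[P] = -3,  E[Q] = 1.6
E[PQ] = -4
cov(P,Q) = E[PQ] − E[P]E[Q] = -4 − (-3)(1.6) = 0.8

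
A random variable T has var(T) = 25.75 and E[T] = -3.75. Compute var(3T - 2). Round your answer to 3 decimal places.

231.750

var(3T - 2) = (3)²·var(T) = 9·25.75 = 231.75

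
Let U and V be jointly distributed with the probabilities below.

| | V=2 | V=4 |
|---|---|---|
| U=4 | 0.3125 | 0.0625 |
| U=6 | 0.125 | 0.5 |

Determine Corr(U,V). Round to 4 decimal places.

E[U] = 5.25,  E[V] = 3.125
E[UV] = 17
cov(U,V) = E[UV] − E[U]E[V] = 17 − (5.25)(3.125) = 0.59375
Var(U) = 0.9375,  Var(V) = 0.984375
ρ = 0.59375 / √(0.9375·0.984375) ≈ 0.6181

0.6181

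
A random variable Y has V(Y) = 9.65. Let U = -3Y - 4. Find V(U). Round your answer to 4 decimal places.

86.8500

V(-3Y - 4) = (-3)²·V(Y) = 9·9.65 = 86.85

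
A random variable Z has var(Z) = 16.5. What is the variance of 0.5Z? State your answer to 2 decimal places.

var(0.5Z) = (0.5)²·var(Z) = 0.25·16.5 = 4.125

4.13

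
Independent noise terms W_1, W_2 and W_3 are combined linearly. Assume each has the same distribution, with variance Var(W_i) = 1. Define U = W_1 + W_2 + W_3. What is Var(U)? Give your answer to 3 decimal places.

3.000

By independence, Var(U) = (1)²Var(W_1) + (1)²Var(W_2) + (1)²Var(W_3)
= (1)²·1 + (1)²·1 + (1)²·1 = 3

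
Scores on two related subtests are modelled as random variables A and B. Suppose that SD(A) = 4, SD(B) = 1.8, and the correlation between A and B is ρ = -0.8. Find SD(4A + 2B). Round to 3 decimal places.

V(A) = (4)² = 16;  V(B) = (1.8)² = 3.24
Cov(A,B) = ρ·SD(A)·SD(B) = -0.8·4·1.8 = -5.76
V(4A + 2B) = (4)²·V(A) + (2)²·V(B) + 2·(4)·(2)·Cov(A,B)
= 16·16 + 4·3.24 + 16·-5.76 = 176.8
SD(4A + 2B) = √176.8 ≈ 13.297

13.297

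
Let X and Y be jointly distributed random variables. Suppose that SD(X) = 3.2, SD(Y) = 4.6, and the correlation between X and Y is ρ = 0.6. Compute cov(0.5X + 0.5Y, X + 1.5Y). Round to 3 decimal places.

var(X) = (3.2)² = 10.24;  var(Y) = (4.6)² = 21.16
cov(X,Y) = ρ·SD(X)·SD(Y) = 0.6·3.2·4.6 = 8.832
cov(0.5X + 0.5Y, X + 1.5Y) = (0.5)(1)var(X) + (0.5)(1.5)var(Y) + [(0.5)(1.5) + (0.5)(1)]cov(X,Y)
= 0.5·10.24 + 0.75·21.16 + 1.25·8.832 = 32.03

32.030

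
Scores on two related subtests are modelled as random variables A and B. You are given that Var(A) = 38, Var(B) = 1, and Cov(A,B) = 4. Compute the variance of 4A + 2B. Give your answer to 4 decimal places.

676.0000

Var(4A + 2B) = (4)²·Var(A) + (2)²·Var(B) + 2·(4)·(2)·Cov(A,B)
= 16·38 + 4·1 + 16·4 = 676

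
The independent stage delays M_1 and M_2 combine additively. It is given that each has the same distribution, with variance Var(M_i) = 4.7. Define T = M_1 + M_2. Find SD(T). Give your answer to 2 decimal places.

By independence, Var(T) = (1)²Var(M_1) + (1)²Var(M_2)
= (1)²·4.7 + (1)²·4.7 = 9.4
SD(T) = √9.4 ≈ 3.07

3.07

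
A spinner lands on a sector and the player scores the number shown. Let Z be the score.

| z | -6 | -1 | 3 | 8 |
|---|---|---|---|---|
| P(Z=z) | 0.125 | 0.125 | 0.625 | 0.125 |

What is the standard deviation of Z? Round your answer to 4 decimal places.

3.7749

E[Z] = (-6)(0.125) + (-1)(0.125) + (3)(0.625) + (8)(0.125) = 2
E[Z²] = (-6)²(0.125) + (-1)²(0.125) + (3)²(0.625) + (8)²(0.125) = 18.25
V(Z) = E[Z²] − (E[Z])² = 18.25 − (2)² = 14.25
SD(Z) = √14.25 ≈ 3.7749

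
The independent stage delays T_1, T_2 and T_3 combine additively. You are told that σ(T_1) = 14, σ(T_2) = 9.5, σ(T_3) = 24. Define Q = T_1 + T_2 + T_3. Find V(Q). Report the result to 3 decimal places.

862.250

V(T_1) = 196, V(T_2) = 90.25, V(T_3) = 576
By independence, V(Q) = (1)²V(T_1) + (1)²V(T_2) + (1)²V(T_3)
= (1)²·196 + (1)²·90.25 + (1)²·576 = 862.25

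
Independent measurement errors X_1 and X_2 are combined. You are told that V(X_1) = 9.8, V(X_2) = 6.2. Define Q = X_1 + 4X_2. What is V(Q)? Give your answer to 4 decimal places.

109.0000

By independence, V(Q) = (1)²V(X_1) + (4)²V(X_2)
= (1)²·9.8 + (4)²·6.2 = 109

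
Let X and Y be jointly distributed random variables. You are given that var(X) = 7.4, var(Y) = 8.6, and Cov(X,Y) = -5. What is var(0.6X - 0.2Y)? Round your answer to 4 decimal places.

4.2080

var(0.6X - 0.2Y) = (0.6)²·var(X) + (-0.2)²·var(Y) + 2·(0.6)·(-0.2)·Cov(X,Y)
= 0.36·7.4 + 0.04·8.6 + -0.24·-5 = 4.208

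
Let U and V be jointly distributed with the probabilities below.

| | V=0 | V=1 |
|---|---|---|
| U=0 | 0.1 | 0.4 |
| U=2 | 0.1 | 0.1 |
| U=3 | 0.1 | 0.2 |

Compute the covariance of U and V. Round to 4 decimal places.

-0.1100

E[U] = 1.3,  E[V] = 0.7
E[UV] = 0.8
Cov(U,V) = E[UV] − E[U]E[V] = 0.8 − (1.3)(0.7) = -0.11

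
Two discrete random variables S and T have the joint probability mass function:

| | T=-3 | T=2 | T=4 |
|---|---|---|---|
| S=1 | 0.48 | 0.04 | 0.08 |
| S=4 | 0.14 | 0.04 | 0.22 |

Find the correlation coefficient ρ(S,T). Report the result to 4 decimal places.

E[S] = 2.2,  E[T] = -0.5
E[ST] = 1.12
Cov(S,T) = E[ST] − E[S]E[T] = 1.12 − (2.2)(-0.5) = 2.22
var(S) = 2.16,  var(T) = 10.45
ρ = 2.22 / √(2.16·10.45) ≈ 0.4673

0.4673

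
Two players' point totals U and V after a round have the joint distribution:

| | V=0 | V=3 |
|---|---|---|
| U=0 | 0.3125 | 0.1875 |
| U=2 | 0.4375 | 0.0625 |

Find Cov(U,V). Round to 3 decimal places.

E[U] = 1,  E[V] = 0.75
E[UV] = 0.375
Cov(U,V) = E[UV] − E[U]E[V] = 0.375 − (1)(0.75) = -0.375

-0.375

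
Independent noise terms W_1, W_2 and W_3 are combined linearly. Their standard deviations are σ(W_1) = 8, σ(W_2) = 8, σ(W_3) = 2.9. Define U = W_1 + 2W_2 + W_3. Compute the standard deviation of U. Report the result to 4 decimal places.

Var(W_1) = 64, Var(W_2) = 64, Var(W_3) = 8.41
By independence, Var(U) = (1)²Var(W_1) + (2)²Var(W_2) + (1)²Var(W_3)
= (1)²·64 + (2)²·64 + (1)²·8.41 = 328.41
σ(U) = √328.41 ≈ 18.1221

18.1221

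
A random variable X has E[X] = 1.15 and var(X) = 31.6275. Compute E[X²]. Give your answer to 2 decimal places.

E[X²] = var(X) + (E[X])² = 31.6275 + (1.15)² = 32.95

32.95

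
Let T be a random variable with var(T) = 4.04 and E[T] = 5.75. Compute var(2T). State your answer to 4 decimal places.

16.1600

var(2T) = (2)²·var(T) = 4·4.04 = 16.16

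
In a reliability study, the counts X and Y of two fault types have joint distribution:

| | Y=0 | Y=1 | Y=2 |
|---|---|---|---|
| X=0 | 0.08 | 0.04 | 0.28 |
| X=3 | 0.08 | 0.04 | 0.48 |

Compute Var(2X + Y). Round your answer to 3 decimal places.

9.680

E[X] = 1.8,  E[Y] = 1.6,  E[XY] = 3
Var(X) = 5.4 − (1.8)² = 2.16;  Var(Y) = 3.12 − (1.6)² = 0.56
Cov(X,Y) = 3 − (1.8)(1.6) = 0.12
Var(2X + Y) = (2)²·2.16 + (1)²·0.56 + 2·(2)·(1)·0.12 = 9.68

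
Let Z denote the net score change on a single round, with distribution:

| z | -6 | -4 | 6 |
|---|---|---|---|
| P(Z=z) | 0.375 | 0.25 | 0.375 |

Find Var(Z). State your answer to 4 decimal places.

30.0000

E[Z] = (-6)(0.375) + (-4)(0.25) + (6)(0.375) = -1
E[Z²] = (-6)²(0.375) + (-4)²(0.25) + (6)²(0.375) = 31
Var(Z) = E[Z²] − (E[Z])² = 31 − (-1)² = 30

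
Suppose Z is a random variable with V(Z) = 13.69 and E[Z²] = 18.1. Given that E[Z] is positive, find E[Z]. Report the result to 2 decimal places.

2.10

(E[Z])² = E[Z²] − V(Z) = 18.1 − 13.69 = 4.41
E[Z] = √4.41 = 2.1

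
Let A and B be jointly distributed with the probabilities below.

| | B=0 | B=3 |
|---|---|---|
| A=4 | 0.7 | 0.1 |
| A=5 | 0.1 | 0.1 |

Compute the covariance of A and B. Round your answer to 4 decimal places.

E[A] = 4.2,  E[B] = 0.6
E[AB] = 2.7
Cov(A,B) = E[AB] − E[A]E[B] = 2.7 − (4.2)(0.6) = 0.18

0.1800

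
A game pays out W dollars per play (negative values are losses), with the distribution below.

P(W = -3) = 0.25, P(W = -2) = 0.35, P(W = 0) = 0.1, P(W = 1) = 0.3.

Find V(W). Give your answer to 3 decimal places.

2.628

E[W] = (-3)(0.25) + (-2)(0.35) + (0)(0.1) + (1)(0.3) = -1.15
E[W²] = (-3)²(0.25) + (-2)²(0.35) + (0)²(0.1) + (1)²(0.3) = 3.95
V(W) = E[W²] − (E[W])² = 3.95 − (-1.15)² = 2.6275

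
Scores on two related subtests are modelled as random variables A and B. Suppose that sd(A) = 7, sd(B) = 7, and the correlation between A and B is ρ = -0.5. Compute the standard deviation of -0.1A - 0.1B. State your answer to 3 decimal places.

0.700

V(A) = (7)² = 49;  V(B) = (7)² = 49
Cov(A,B) = ρ·sd(A)·sd(B) = -0.5·7·7 = -24.5
V(-0.1A - 0.1B) = (-0.1)²·V(A) + (-0.1)²·V(B) + 2·(-0.1)·(-0.1)·Cov(A,B)
= 0.01·49 + 0.01·49 + 0.02·-24.5 = 0.49
sd(-0.1A - 0.1B) = √0.49 ≈ 0.700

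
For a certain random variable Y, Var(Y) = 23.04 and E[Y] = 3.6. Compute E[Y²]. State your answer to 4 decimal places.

36.0000

E[Y²] = Var(Y) + (E[Y])² = 23.04 + (3.6)² = 36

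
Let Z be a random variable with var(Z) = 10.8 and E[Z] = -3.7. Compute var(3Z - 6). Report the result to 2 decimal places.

var(3Z - 6) = (3)²·var(Z) = 9·10.8 = 97.2

97.20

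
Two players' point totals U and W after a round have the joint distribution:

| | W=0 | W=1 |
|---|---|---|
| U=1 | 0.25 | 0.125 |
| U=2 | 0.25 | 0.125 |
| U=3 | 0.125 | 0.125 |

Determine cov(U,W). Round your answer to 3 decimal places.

0.047

E[U] = 1.875,  E[W] = 0.375
E[UW] = 0.75
cov(U,W) = E[UW] − E[U]E[W] = 0.75 − (1.875)(0.375) = 0.046875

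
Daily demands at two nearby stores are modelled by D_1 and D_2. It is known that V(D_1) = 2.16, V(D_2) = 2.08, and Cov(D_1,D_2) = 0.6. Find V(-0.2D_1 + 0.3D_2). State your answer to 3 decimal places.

0.202

V(-0.2D_1 + 0.3D_2) = (-0.2)²·V(D_1) + (0.3)²·V(D_2) + 2·(-0.2)·(0.3)·Cov(D_1,D_2)
= 0.04·2.16 + 0.09·2.08 + -0.12·0.6 = 0.2016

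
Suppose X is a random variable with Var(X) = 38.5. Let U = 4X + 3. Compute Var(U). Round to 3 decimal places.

Var(4X + 3) = (4)²·Var(X) = 16·38.5 = 616

616.000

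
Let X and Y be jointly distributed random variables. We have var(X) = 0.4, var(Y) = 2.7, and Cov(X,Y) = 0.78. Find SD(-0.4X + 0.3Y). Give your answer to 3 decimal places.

var(-0.4X + 0.3Y) = (-0.4)²·var(X) + (0.3)²·var(Y) + 2·(-0.4)·(0.3)·Cov(X,Y)
= 0.16·0.4 + 0.09·2.7 + -0.24·0.78 = 0.1198
SD(-0.4X + 0.3Y) = √0.1198 ≈ 0.346

0.346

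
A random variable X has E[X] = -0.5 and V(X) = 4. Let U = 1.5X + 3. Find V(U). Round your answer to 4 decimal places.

V(1.5X + 3) = (1.5)²·V(X) = 2.25·4 = 9

9.0000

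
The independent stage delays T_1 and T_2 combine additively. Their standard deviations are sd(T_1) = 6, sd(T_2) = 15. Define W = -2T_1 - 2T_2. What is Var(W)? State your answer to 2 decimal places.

1044.00

Var(T_1) = 36, Var(T_2) = 225
By independence, Var(W) = (-2)²Var(T_1) + (-2)²Var(T_2)
= (-2)²·36 + (-2)²·225 = 1044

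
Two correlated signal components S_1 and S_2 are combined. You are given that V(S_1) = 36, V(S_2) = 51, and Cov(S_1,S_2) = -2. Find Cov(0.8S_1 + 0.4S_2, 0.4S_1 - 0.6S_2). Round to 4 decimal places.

Cov(0.8S_1 + 0.4S_2, 0.4S_1 - 0.6S_2) = (0.8)(0.4)V(S_1) + (0.4)(-0.6)V(S_2) + [(0.8)(-0.6) + (0.4)(0.4)]Cov(S_1,S_2)
= 0.32·36 + -0.24·51 + -0.32·-2 = -0.08

-0.0800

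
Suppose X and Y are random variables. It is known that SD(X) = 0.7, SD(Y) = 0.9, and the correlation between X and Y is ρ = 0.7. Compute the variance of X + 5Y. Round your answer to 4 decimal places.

25.1500

Var(X) = (0.7)² = 0.49;  Var(Y) = (0.9)² = 0.81
Cov(X,Y) = ρ·SD(X)·SD(Y) = 0.7·0.7·0.9 = 0.441
Var(X + 5Y) = (1)²·Var(X) + (5)²·Var(Y) + 2·(1)·(5)·Cov(X,Y)
= 1·0.49 + 25·0.81 + 10·0.441 = 25.15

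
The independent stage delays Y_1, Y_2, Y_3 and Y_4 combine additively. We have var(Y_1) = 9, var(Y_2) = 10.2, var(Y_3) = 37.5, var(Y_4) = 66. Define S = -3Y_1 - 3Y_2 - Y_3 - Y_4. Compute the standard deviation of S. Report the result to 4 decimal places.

By independence, var(S) = (-3)²var(Y_1) + (-3)²var(Y_2) + (-1)²var(Y_3) + (-1)²var(Y_4)
= (-3)²·9 + (-3)²·10.2 + (-1)²·37.5 + (-1)²·66 = 276.3
SD(S) = √276.3 ≈ 16.6223

16.6223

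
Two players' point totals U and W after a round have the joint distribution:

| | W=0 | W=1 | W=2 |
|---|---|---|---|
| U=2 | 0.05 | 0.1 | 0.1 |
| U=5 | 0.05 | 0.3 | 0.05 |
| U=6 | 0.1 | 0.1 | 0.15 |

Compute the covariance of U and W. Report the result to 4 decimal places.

E[U] = 4.6,  E[W] = 1.1
E[UW] = 5
cov(U,W) = E[UW] − E[U]E[W] = 5 − (4.6)(1.1) = -0.06

-0.0600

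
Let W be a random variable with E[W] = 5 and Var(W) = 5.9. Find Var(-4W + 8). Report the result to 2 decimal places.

Var(-4W + 8) = (-4)²·Var(W) = 16·5.9 = 94.4

94.40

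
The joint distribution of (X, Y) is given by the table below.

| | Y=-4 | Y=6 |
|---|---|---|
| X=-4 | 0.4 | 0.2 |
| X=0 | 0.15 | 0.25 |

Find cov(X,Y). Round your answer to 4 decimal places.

E[X] = -2.4,  E[Y] = 0.5
E[XY] = 1.6
cov(X,Y) = E[XY] − E[X]E[Y] = 1.6 − (-2.4)(0.5) = 2.8

2.8000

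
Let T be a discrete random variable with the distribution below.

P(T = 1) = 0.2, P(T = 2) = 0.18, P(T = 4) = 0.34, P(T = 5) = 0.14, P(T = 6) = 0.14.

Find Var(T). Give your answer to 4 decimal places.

E[T] = (1)(0.2) + (2)(0.18) + (4)(0.34) + (5)(0.14) + (6)(0.14) = 3.46
E[T²] = (1)²(0.2) + (2)²(0.18) + (4)²(0.34) + (5)²(0.14) + (6)²(0.14) = 14.9
Var(T) = E[T²] − (E[T])² = 14.9 − (3.46)² = 2.9284

2.9284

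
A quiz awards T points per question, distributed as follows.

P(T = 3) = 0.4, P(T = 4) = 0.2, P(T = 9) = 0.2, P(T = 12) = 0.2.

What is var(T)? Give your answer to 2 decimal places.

13.36

E[T] = (3)(0.4) + (4)(0.2) + (9)(0.2) + (12)(0.2) = 6.2
E[T²] = (3)²(0.4) + (4)²(0.2) + (9)²(0.2) + (12)²(0.2) = 51.8
var(T) = E[T²] − (E[T])² = 51.8 − (6.2)² = 13.36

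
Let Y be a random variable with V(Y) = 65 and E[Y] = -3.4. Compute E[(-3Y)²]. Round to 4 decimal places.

689.0400

E[-3Y] = -3·-3.4 = 10.2
V(-3Y) = (-3)²·65 = 585
E[(-3Y)²] = V((-3Y)) + (E[(-3Y)])² = 585 + (10.2)² = 689.04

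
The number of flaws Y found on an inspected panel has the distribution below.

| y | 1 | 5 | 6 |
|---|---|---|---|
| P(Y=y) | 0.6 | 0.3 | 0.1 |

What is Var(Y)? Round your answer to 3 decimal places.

E[Y] = (1)(0.6) + (5)(0.3) + (6)(0.1) = 2.7
E[Y²] = (1)²(0.6) + (5)²(0.3) + (6)²(0.1) = 11.7
Var(Y) = E[Y²] − (E[Y])² = 11.7 − (2.7)² = 4.41

4.410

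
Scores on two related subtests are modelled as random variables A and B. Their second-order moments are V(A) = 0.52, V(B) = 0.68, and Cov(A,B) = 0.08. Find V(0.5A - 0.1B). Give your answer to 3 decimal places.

V(0.5A - 0.1B) = (0.5)²·V(A) + (-0.1)²·V(B) + 2·(0.5)·(-0.1)·Cov(A,B)
= 0.25·0.52 + 0.01·0.68 + -0.1·0.08 = 0.1288

0.129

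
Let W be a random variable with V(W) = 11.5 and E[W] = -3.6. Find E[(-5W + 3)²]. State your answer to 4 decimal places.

728.5000

E[-5W + 3] = -5·-3.6 + 3 = 21
V(-5W + 3) = (-5)²·11.5 = 287.5
E[(-5W + 3)²] = V((-5W + 3)) + (E[(-5W + 3)])² = 287.5 + (21)² = 728.5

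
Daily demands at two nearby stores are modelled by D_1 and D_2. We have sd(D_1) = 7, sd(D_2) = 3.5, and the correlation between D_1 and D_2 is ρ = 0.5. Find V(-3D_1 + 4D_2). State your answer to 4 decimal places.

V(D_1) = (7)² = 49;  V(D_2) = (3.5)² = 12.25
Cov(D_1,D_2) = ρ·sd(D_1)·sd(D_2) = 0.5·7·3.5 = 12.25
V(-3D_1 + 4D_2) = (-3)²·V(D_1) + (4)²·V(D_2) + 2·(-3)·(4)·Cov(D_1,D_2)
= 9·49 + 16·12.25 + -24·12.25 = 343

343.0000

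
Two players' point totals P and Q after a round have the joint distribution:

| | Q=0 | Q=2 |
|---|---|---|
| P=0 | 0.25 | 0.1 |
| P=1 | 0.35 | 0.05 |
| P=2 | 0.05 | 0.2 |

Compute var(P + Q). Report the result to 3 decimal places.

E[P] = 0.9,  E[Q] = 0.7,  E[PQ] = 0.9
var(P) = 1.4 − (0.9)² = 0.59;  var(Q) = 1.4 − (0.7)² = 0.91
Cov(P,Q) = 0.9 − (0.9)(0.7) = 0.27
var(P + Q) = (1)²·0.59 + (1)²·0.91 + 2·(1)·(1)·0.27 = 2.04

2.040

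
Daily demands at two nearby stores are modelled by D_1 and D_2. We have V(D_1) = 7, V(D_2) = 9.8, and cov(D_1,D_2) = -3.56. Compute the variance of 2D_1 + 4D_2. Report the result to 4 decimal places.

127.8400

V(2D_1 + 4D_2) = (2)²·V(D_1) + (4)²·V(D_2) + 2·(2)·(4)·cov(D_1,D_2)
= 4·7 + 16·9.8 + 16·-3.56 = 127.84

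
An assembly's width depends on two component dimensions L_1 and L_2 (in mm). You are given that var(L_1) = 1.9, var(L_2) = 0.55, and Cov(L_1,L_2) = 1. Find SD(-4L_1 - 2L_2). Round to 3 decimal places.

6.971

var(-4L_1 - 2L_2) = (-4)²·var(L_1) + (-2)²·var(L_2) + 2·(-4)·(-2)·Cov(L_1,L_2)
= 16·1.9 + 4·0.55 + 16·1 = 48.6
SD(-4L_1 - 2L_2) = √48.6 ≈ 6.971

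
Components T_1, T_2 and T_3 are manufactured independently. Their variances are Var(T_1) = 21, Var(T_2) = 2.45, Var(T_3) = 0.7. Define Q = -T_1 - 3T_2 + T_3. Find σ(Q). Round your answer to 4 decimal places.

6.6144

By independence, Var(Q) = (-1)²Var(T_1) + (-3)²Var(T_2) + (1)²Var(T_3)
= (-1)²·21 + (-3)²·2.45 + (1)²·0.7 = 43.75
σ(Q) = √43.75 ≈ 6.6144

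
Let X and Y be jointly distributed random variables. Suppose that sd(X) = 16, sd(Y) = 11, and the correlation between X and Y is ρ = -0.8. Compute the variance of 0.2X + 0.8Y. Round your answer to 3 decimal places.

V(X) = (16)² = 256;  V(Y) = (11)² = 121
Cov(X,Y) = ρ·sd(X)·sd(Y) = -0.8·16·11 = -140.8
V(0.2X + 0.8Y) = (0.2)²·V(X) + (0.8)²·V(Y) + 2·(0.2)·(0.8)·Cov(X,Y)
= 0.04·256 + 0.64·121 + 0.32·-140.8 = 42.624

42.624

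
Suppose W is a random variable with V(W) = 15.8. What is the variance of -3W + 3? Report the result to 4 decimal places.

V(-3W + 3) = (-3)²·V(W) = 9·15.8 = 142.2

142.2000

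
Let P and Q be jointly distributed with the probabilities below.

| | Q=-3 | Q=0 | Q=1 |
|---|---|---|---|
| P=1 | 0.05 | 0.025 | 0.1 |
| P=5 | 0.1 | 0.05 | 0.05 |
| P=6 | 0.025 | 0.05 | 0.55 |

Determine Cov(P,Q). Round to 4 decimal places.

0.6881

E[P] = 4.925,  E[Q] = 0.175
E[PQ] = 1.55
Cov(P,Q) = E[PQ] − E[P]E[Q] = 1.55 − (4.925)(0.175) = 0.688125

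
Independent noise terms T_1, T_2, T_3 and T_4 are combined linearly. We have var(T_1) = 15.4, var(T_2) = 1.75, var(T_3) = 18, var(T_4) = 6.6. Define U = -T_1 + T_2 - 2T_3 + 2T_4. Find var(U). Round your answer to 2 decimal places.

115.55

By independence, var(U) = (-1)²var(T_1) + (1)²var(T_2) + (-2)²var(T_3) + (2)²var(T_4)
= (-1)²·15.4 + (1)²·1.75 + (-2)²·18 + (2)²·6.6 = 115.55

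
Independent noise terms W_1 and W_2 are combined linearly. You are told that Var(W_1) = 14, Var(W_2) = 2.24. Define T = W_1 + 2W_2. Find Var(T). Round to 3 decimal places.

22.960

By independence, Var(T) = (1)²Var(W_1) + (2)²Var(W_2)
= (1)²·14 + (2)²·2.24 = 22.96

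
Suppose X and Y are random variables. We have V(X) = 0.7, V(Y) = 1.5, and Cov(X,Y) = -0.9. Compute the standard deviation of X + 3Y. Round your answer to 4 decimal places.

V(X + 3Y) = (1)²·V(X) + (3)²·V(Y) + 2·(1)·(3)·Cov(X,Y)
= 1·0.7 + 9·1.5 + 6·-0.9 = 8.8
sd(X + 3Y) = √8.8 ≈ 2.9665

2.9665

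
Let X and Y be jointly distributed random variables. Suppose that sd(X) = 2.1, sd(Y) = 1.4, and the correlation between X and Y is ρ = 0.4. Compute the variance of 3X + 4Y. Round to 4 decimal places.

99.2740

Var(X) = (2.1)² = 4.41;  Var(Y) = (1.4)² = 1.96
Cov(X,Y) = ρ·sd(X)·sd(Y) = 0.4·2.1·1.4 = 1.176
Var(3X + 4Y) = (3)²·Var(X) + (4)²·Var(Y) + 2·(3)·(4)·Cov(X,Y)
= 9·4.41 + 16·1.96 + 24·1.176 = 99.274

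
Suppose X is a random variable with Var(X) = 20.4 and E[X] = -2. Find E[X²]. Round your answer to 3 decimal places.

24.400

E[X²] = Var(X) + (E[X])² = 20.4 + (-2)² = 24.4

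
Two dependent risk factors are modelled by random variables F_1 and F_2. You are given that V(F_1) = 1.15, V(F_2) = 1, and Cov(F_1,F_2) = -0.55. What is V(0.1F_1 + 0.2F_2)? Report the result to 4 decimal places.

V(0.1F_1 + 0.2F_2) = (0.1)²·V(F_1) + (0.2)²·V(F_2) + 2·(0.1)·(0.2)·Cov(F_1,F_2)
= 0.01·1.15 + 0.04·1 + 0.04·-0.55 = 0.0295

0.0295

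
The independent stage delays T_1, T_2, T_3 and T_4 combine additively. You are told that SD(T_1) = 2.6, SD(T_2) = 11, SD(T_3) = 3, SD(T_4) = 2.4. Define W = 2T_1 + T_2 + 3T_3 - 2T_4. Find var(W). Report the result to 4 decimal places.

var(T_1) = 6.76, var(T_2) = 121, var(T_3) = 9, var(T_4) = 5.76
By independence, var(W) = (2)²var(T_1) + (1)²var(T_2) + (3)²var(T_3) + (-2)²var(T_4)
= (2)²·6.76 + (1)²·121 + (3)²·9 + (-2)²·5.76 = 252.08

252.0800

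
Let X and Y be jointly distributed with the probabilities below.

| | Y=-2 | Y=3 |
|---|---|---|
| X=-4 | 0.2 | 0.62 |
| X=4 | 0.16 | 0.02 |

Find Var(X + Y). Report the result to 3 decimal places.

E[X] = -2.56,  E[Y] = 1.2,  E[XY] = -6.88
Var(X) = 16 − (-2.56)² = 9.4464;  Var(Y) = 7.2 − (1.2)² = 5.76
cov(X,Y) = -6.88 − (-2.56)(1.2) = -3.808
Var(X + Y) = (1)²·9.4464 + (1)²·5.76 + 2·(1)·(1)·-3.808 = 7.5904

7.590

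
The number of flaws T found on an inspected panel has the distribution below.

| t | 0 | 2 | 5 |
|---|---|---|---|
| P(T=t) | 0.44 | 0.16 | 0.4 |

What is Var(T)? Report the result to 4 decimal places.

5.2576

E[T] = (0)(0.44) + (2)(0.16) + (5)(0.4) = 2.32
E[T²] = (0)²(0.44) + (2)²(0.16) + (5)²(0.4) = 10.64
Var(T) = E[T²] − (E[T])² = 10.64 − (2.32)² = 5.2576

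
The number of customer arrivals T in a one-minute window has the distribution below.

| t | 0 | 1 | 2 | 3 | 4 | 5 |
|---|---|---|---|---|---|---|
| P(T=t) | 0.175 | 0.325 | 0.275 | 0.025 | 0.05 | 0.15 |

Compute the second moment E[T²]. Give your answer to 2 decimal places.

E[T²] = (0)²(0.175) + (1)²(0.325) + (2)²(0.275) + (3)²(0.025) + (4)²(0.05) + (5)²(0.15) = 6.2

6.20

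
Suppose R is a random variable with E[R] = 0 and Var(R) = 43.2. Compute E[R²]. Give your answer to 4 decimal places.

E[R²] = Var(R) + (E[R])² = 43.2 + (0)² = 43.2

43.2000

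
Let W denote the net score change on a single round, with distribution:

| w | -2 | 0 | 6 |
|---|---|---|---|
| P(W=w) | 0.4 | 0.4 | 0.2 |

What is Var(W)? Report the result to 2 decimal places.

8.64

E[W] = (-2)(0.4) + (0)(0.4) + (6)(0.2) = 0.4
E[W²] = (-2)²(0.4) + (0)²(0.4) + (6)²(0.2) = 8.8
Var(W) = E[W²] − (E[W])² = 8.8 − (0.4)² = 8.64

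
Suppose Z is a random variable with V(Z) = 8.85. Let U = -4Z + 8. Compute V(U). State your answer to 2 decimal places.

V(-4Z + 8) = (-4)²·V(Z) = 16·8.85 = 141.6

141.60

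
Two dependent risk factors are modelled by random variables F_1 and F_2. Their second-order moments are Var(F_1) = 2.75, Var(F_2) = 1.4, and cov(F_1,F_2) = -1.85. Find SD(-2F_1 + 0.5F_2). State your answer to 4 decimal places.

3.8794

Var(-2F_1 + 0.5F_2) = (-2)²·Var(F_1) + (0.5)²·Var(F_2) + 2·(-2)·(0.5)·cov(F_1,F_2)
= 4·2.75 + 0.25·1.4 + -2·-1.85 = 15.05
SD(-2F_1 + 0.5F_2) = √15.05 ≈ 3.8794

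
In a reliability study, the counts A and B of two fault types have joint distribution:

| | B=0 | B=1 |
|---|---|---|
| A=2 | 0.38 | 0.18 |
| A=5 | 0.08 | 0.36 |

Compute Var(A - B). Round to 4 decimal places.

E[A] = 3.32,  E[B] = 0.54,  E[AB] = 2.16
Var(A) = 13.24 − (3.32)² = 2.2176;  Var(B) = 0.54 − (0.54)² = 0.2484
Cov(A,B) = 2.16 − (3.32)(0.54) = 0.3672
Var(A - B) = (1)²·2.2176 + (-1)²·0.2484 + 2·(1)·(-1)·0.3672 = 1.7316

1.7316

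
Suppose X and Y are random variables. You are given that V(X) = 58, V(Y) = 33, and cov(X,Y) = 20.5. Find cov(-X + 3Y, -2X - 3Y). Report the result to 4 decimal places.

cov(-X + 3Y, -2X - 3Y) = (-1)(-2)V(X) + (3)(-3)V(Y) + [(-1)(-3) + (3)(-2)]cov(X,Y)
= 2·58 + -9·33 + -3·20.5 = -242.5

-242.5000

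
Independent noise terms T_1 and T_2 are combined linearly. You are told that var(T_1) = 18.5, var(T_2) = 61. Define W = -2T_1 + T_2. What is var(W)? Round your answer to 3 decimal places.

By independence, var(W) = (-2)²var(T_1) + (1)²var(T_2)
= (-2)²·18.5 + (1)²·61 = 135

135.000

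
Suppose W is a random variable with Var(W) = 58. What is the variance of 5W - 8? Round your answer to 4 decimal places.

Var(5W - 8) = (5)²·Var(W) = 25·58 = 1450

1450.0000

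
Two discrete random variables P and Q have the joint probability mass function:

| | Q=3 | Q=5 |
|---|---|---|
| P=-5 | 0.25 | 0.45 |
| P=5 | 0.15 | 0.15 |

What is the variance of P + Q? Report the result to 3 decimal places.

E[P] = -2,  E[Q] = 4.2,  E[PQ] = -9
Var(P) = 25 − (-2)² = 21;  Var(Q) = 18.6 − (4.2)² = 0.96
Cov(P,Q) = -9 − (-2)(4.2) = -0.6
Var(P + Q) = (1)²·21 + (1)²·0.96 + 2·(1)·(1)·-0.6 = 20.76

20.760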